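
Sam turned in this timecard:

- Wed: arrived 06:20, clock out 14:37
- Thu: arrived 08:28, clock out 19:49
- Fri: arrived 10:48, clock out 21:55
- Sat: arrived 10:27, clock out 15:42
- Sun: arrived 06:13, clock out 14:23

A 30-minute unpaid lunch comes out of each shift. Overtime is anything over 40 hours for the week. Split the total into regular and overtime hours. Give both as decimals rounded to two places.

Regular 40.00 hours, overtime 1.67 hours

Wed: 06:20–14:37 = 8 h 17 min; less 30 min break → 7 h 47 min
Thu: 08:28–19:49 = 11 h 21 min; less 30 min break → 10 h 51 min
Fri: 10:48–21:55 = 11 h 7 min; less 30 min break → 10 h 37 min
Sat: 10:27–15:42 = 5 h 15 min; less 30 min break → 4 h 45 min
Sun: 06:13–14:23 = 8 h 10 min; less 30 min break → 7 h 40 min
Total worked: 41 h 40 min = 41.67 h.
Threshold 40 h → overtime 1 h 40 min, regular 40 h 0 min.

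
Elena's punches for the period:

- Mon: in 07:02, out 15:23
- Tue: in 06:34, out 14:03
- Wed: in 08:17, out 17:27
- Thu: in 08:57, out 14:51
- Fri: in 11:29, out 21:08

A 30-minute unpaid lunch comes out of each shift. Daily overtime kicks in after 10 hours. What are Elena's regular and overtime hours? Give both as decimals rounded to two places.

Mon: 07:02–15:23 = 8 h 21 min; less 30 min break → 7 h 51 min
Tue: 06:34–14:03 = 7 h 29 min; less 30 min break → 6 h 59 min
Wed: 08:17–17:27 = 9 h 10 min; less 30 min break → 8 h 40 min
Thu: 08:57–14:51 = 5 h 54 min; less 30 min break → 5 h 24 min
Fri: 11:29–21:08 = 9 h 39 min; less 30 min break → 9 h 9 min
Mon reg 7 h 51 min / OT 0 h 0 min; Tue reg 6 h 59 min / OT 0 h 0 min; Wed reg 8 h 40 min / OT 0 h 0 min; Thu reg 5 h 24 min / OT 0 h 0 min; Fri reg 9 h 9 min / OT 0 h 0 min.
Totals: regular 38 h 3 min, overtime 0 h 0 min.

Regular 38.05 hours, overtime 0.00 hours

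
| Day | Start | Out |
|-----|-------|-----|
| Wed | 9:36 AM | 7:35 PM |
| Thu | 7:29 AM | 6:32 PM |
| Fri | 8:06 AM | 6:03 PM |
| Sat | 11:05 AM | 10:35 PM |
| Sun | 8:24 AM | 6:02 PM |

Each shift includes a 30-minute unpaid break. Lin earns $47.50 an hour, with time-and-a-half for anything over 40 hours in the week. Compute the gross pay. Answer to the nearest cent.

$2585.19

Wed: 9:36 AM–7:35 PM = 9 h 59 min; less 30 min break → 9 h 29 min
Thu: 7:29 AM–6:32 PM = 11 h 3 min; less 30 min break → 10 h 33 min
Fri: 8:06 AM–6:03 PM = 9 h 57 min; less 30 min break → 9 h 27 min
Sat: 11:05 AM–10:35 PM = 11 h 30 min; less 30 min break → 11 h 0 min
Sun: 8:24 AM–6:02 PM = 9 h 38 min; less 30 min break → 9 h 8 min
Total worked: 49 h 37 min = 2977 min.
Regular 40 h 0 min = 2400 min at $47.50/h; overtime 9 h 37 min = 577 min at $71.25/h.
Pay = (2400 × $47.50 + 577 × $71.25) ÷ 60 = $2585.19.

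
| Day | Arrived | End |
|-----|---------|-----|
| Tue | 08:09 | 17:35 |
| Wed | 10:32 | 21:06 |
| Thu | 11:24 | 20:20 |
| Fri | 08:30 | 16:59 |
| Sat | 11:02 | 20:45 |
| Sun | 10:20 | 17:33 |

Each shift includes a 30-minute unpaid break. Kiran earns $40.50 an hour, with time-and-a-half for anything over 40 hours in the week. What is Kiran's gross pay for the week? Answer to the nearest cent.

Tue: 08:09–17:35 = 9 h 26 min; less 30 min break → 8 h 56 min
Wed: 10:32–21:06 = 10 h 34 min; less 30 min break → 10 h 4 min
Thu: 11:24–20:20 = 8 h 56 min; less 30 min break → 8 h 26 min
Fri: 08:30–16:59 = 8 h 29 min; less 30 min break → 7 h 59 min
Sat: 11:02–20:45 = 9 h 43 min; less 30 min break → 9 h 13 min
Sun: 10:20–17:33 = 7 h 13 min; less 30 min break → 6 h 43 min
Total worked: 51 h 21 min = 3081 min.
Regular 40 h 0 min = 2400 min at $40.50/h; overtime 11 h 21 min = 681 min at $60.75/h.
Pay = (2400 × $40.50 + 681 × $60.75) ÷ 60 = $2309.51.

$2309.51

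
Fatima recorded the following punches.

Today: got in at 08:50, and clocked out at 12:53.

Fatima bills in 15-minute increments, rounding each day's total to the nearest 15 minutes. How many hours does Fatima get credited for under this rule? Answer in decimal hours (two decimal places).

4.00 hours

Today: 08:50–12:53 = 4 h 3 min → rounds to 4 h 0 min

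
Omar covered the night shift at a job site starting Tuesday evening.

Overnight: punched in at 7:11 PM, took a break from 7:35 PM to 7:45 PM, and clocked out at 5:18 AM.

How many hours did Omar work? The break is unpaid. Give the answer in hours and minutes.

9 h 57 min

Overnight: 7:11 PM → midnight = 4 h 49 min; midnight → 5:18 AM = 5 h 18 min; span 10 h 7 min; less 10 min break → 9 h 57 min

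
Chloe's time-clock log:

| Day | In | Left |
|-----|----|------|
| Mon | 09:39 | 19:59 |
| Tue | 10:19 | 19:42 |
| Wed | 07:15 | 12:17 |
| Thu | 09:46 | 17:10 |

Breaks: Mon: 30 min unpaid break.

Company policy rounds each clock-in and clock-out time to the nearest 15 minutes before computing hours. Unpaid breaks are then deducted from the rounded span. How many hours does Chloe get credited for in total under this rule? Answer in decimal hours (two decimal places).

Mon: in 09:39→09:45, out 19:59→20:00; 10 h 15 min − 30 min = 9 h 45 min
Tue: in 10:19→10:15, out 19:42→19:45; 9 h 30 min
Wed: in 07:15→07:15, out 12:17→12:15; 5 h 0 min
Thu: in 09:46→09:45, out 17:10→17:15; 7 h 30 min
Total credited: 31 h 45 min.

31.75 hours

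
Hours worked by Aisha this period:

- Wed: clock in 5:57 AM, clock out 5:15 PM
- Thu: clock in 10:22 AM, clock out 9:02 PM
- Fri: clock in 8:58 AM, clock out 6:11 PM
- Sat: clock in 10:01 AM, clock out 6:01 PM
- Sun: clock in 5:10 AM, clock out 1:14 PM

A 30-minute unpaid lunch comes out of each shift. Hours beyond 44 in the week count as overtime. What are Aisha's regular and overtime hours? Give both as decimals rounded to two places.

Wed: 5:57 AM–5:15 PM = 11 h 18 min; less 30 min break → 10 h 48 min
Thu: 10:22 AM–9:02 PM = 10 h 40 min; less 30 min break → 10 h 10 min
Fri: 8:58 AM–6:11 PM = 9 h 13 min; less 30 min break → 8 h 43 min
Sat: 10:01 AM–6:01 PM = 8 h 0 min; less 30 min break → 7 h 30 min
Sun: 5:10 AM–1:14 PM = 8 h 4 min; less 30 min break → 7 h 34 min
Total worked: 44 h 45 min = 44.75 h.
Threshold 44 h → overtime 0 h 45 min, regular 44 h 0 min.

Regular 44.00 hours, overtime 0.75 hours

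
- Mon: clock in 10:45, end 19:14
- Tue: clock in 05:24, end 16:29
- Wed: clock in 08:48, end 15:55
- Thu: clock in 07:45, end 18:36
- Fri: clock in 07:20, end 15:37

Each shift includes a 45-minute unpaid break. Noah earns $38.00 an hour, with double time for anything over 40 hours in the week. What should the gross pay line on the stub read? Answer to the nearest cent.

Mon: 10:45–19:14 = 8 h 29 min; less 45 min break → 7 h 44 min
Tue: 05:24–16:29 = 11 h 5 min; less 45 min break → 10 h 20 min
Wed: 08:48–15:55 = 7 h 7 min; less 45 min break → 6 h 22 min
Thu: 07:45–18:36 = 10 h 51 min; less 45 min break → 10 h 6 min
Fri: 07:20–15:37 = 8 h 17 min; less 45 min break → 7 h 32 min
Total worked: 42 h 4 min = 2524 min.
Regular 40 h 0 min = 2400 min at $38.00/h; overtime 2 h 4 min = 124 min at $76.00/h.
Pay = (2400 × $38.00 + 124 × $76.00) ÷ 60 = $1677.07.

$1677.07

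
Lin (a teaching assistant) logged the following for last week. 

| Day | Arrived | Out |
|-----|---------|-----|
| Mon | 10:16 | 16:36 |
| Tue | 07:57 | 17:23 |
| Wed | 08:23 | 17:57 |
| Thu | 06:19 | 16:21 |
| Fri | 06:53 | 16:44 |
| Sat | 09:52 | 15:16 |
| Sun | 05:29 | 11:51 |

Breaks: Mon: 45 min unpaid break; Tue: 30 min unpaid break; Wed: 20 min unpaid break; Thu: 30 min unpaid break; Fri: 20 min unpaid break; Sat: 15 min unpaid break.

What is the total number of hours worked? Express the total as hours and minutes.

54 h 19 min

Mon: 10:16–16:36 = 6 h 20 min; less 45 min break → 5 h 35 min
Tue: 07:57–17:23 = 9 h 26 min; less 30 min break → 8 h 56 min
Wed: 08:23–17:57 = 9 h 34 min; less 20 min break → 9 h 14 min
Thu: 06:19–16:21 = 10 h 2 min; less 30 min break → 9 h 32 min
Fri: 06:53–16:44 = 9 h 51 min; less 20 min break → 9 h 31 min
Sat: 09:52–15:16 = 5 h 24 min; less 15 min break → 5 h 9 min
Sun: 05:29–11:51 = 6 h 22 min
Total: 5 h 35 min + 8 h 56 min + 9 h 14 min + 9 h 32 min + 9 h 31 min + 5 h 9 min + 6 h 22 min = 54 h 19 min.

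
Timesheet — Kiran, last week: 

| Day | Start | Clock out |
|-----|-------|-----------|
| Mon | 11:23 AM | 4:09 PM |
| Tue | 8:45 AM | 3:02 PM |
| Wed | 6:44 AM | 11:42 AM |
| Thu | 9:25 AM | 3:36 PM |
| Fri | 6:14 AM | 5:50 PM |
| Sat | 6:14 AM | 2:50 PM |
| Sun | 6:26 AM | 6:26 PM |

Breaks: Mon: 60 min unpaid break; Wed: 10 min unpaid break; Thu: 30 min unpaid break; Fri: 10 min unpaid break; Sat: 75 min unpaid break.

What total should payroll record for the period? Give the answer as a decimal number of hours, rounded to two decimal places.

Mon: 11:23 AM–4:09 PM = 4 h 46 min; less 60 min break → 3 h 46 min
Tue: 8:45 AM–3:02 PM = 6 h 17 min
Wed: 6:44 AM–11:42 AM = 4 h 58 min; less 10 min break → 4 h 48 min
Thu: 9:25 AM–3:36 PM = 6 h 11 min; less 30 min break → 5 h 41 min
Fri: 6:14 AM–5:50 PM = 11 h 36 min; less 10 min break → 11 h 26 min
Sat: 6:14 AM–2:50 PM = 8 h 36 min; less 75 min break → 7 h 21 min
Sun: 6:26 AM–6:26 PM = 12 h 0 min
Total: 3 h 46 min + 6 h 17 min + 4 h 48 min + 5 h 41 min + 11 h 26 min + 7 h 21 min + 12 h 0 min = 51 h 19 min.

51.32 hours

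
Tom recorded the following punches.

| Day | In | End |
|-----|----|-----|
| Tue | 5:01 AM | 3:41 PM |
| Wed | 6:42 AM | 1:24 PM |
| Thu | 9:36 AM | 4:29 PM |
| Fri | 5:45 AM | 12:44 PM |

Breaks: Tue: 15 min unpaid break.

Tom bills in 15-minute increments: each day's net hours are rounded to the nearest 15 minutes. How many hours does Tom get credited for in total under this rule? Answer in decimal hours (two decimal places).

31.25 hours

Tue: 5:01 AM–3:41 PM = 10 h 40 min − 15 min = 10 h 25 min → rounds to 10 h 30 min
Wed: 6:42 AM–1:24 PM = 6 h 42 min → rounds to 6 h 45 min
Thu: 9:36 AM–4:29 PM = 6 h 53 min → rounds to 7 h 0 min
Fri: 5:45 AM–12:44 PM = 6 h 59 min → rounds to 7 h 0 min
Total credited: 31 h 15 min.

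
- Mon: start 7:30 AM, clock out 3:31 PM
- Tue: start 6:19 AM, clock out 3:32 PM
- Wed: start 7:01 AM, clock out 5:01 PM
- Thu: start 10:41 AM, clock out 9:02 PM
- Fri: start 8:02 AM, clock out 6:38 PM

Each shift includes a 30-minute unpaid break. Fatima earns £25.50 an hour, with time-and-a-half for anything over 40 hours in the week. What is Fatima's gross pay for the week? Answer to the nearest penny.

Mon: 7:30 AM–3:31 PM = 8 h 1 min; less 30 min break → 7 h 31 min
Tue: 6:19 AM–3:32 PM = 9 h 13 min; less 30 min break → 8 h 43 min
Wed: 7:01 AM–5:01 PM = 10 h 0 min; less 30 min break → 9 h 30 min
Thu: 10:41 AM–9:02 PM = 10 h 21 min; less 30 min break → 9 h 51 min
Fri: 8:02 AM–6:38 PM = 10 h 36 min; less 30 min break → 10 h 6 min
Total worked: 45 h 41 min = 2741 min.
Regular 40 h 0 min = 2400 min at £25.50/h; overtime 5 h 41 min = 341 min at £38.25/h.
Pay = (2400 × £25.50 + 341 × £38.25) ÷ 60 = £1237.39.

£1237.39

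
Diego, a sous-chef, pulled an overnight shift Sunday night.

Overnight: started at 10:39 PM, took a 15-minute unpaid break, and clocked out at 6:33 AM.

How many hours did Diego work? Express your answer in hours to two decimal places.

Overnight: 10:39 PM → midnight = 1 h 21 min; midnight → 6:33 AM = 6 h 33 min; span 7 h 54 min; less 15 min break → 7 h 39 min

7.65 hours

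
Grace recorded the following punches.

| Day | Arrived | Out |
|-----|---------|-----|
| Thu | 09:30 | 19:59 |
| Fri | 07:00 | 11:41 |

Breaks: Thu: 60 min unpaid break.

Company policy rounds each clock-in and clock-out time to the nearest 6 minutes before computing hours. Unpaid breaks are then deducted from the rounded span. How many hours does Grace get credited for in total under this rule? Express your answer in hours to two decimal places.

14.20 hours

Thu: in 09:30→09:30, out 19:59→20:00; 10 h 30 min − 60 min = 9 h 30 min
Fri: in 07:00→07:00, out 11:41→11:42; 4 h 42 min
Total credited: 14 h 12 min.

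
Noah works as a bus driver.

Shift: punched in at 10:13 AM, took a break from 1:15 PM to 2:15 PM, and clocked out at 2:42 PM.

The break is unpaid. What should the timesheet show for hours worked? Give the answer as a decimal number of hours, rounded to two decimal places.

3.48 hours

Shift: 10:13 AM–2:42 PM = 4 h 29 min; less 60 min break → 3 h 29 min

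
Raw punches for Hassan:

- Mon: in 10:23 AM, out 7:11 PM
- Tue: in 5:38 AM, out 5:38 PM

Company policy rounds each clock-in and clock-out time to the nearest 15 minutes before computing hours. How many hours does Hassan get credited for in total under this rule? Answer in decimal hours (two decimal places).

20.75 hours

Mon: in 10:23 AM→10:30 AM, out 7:11 PM→7:15 PM; 8 h 45 min
Tue: in 5:38 AM→5:45 AM, out 5:38 PM→5:45 PM; 12 h 0 min
Total credited: 20 h 45 min.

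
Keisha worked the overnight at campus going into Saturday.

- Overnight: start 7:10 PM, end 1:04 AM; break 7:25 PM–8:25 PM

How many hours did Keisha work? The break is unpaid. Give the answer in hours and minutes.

Overnight: 7:10 PM → midnight = 4 h 50 min; midnight → 1:04 AM = 1 h 4 min; span 5 h 54 min; less 60 min break → 4 h 54 min

4 h 54 min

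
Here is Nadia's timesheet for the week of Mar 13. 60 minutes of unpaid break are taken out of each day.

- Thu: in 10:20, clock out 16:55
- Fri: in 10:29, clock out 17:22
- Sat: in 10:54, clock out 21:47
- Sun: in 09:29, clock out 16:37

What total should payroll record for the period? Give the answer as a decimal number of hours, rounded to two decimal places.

27.48 hours

Thu: 10:20–16:55 = 6 h 35 min; less 60 min break → 5 h 35 min
Fri: 10:29–17:22 = 6 h 53 min; less 60 min break → 5 h 53 min
Sat: 10:54–21:47 = 10 h 53 min; less 60 min break → 9 h 53 min
Sun: 09:29–16:37 = 7 h 8 min; less 60 min break → 6 h 8 min
Total: 5 h 35 min + 5 h 53 min + 9 h 53 min + 6 h 8 min = 27 h 29 min.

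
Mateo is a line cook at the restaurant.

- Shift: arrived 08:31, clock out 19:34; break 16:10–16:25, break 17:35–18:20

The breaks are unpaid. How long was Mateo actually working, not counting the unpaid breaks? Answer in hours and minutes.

Shift: 08:31–19:34 = 11 h 3 min; less 60 min break → 10 h 3 min

10 h 3 min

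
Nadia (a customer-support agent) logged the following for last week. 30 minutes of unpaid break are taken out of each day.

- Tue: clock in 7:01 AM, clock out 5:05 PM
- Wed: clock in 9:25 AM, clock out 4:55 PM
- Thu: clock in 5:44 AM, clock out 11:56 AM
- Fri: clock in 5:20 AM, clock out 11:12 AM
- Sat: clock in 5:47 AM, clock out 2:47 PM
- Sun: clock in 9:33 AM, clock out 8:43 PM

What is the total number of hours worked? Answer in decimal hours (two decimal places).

46.80 hours

Tue: 7:01 AM–5:05 PM = 10 h 4 min; less 30 min break → 9 h 34 min
Wed: 9:25 AM–4:55 PM = 7 h 30 min; less 30 min break → 7 h 0 min
Thu: 5:44 AM–11:56 AM = 6 h 12 min; less 30 min break → 5 h 42 min
Fri: 5:20 AM–11:12 AM = 5 h 52 min; less 30 min break → 5 h 22 min
Sat: 5:47 AM–2:47 PM = 9 h 0 min; less 30 min break → 8 h 30 min
Sun: 9:33 AM–8:43 PM = 11 h 10 min; less 30 min break → 10 h 40 min
Total: 9 h 34 min + 7 h 0 min + 5 h 42 min + 5 h 22 min + 8 h 30 min + 10 h 40 min = 46 h 48 min.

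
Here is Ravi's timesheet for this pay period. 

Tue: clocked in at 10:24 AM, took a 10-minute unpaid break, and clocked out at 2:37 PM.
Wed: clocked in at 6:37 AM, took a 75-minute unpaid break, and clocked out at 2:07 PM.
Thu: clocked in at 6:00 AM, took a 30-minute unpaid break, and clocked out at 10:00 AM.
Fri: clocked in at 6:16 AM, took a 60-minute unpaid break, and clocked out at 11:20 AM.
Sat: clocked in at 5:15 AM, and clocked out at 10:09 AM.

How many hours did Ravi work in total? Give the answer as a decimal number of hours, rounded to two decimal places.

Tue: 10:24 AM–2:37 PM = 4 h 13 min; less 10 min break → 4 h 3 min
Wed: 6:37 AM–2:07 PM = 7 h 30 min; less 75 min break → 6 h 15 min
Thu: 6:00 AM–10:00 AM = 4 h 0 min; less 30 min break → 3 h 30 min
Fri: 6:16 AM–11:20 AM = 5 h 4 min; less 60 min break → 4 h 4 min
Sat: 5:15 AM–10:09 AM = 4 h 54 min
Total: 4 h 3 min + 6 h 15 min + 3 h 30 min + 4 h 4 min + 4 h 54 min = 22 h 46 min.

22.77 hours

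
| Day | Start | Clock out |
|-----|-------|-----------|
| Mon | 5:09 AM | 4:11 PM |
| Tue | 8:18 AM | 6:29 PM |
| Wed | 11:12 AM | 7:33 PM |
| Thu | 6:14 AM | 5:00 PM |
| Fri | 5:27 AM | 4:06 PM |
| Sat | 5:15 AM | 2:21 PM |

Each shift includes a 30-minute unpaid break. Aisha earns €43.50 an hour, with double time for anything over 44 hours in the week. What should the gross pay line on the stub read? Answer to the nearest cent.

€3052.25

Mon: 5:09 AM–4:11 PM = 11 h 2 min; less 30 min break → 10 h 32 min
Tue: 8:18 AM–6:29 PM = 10 h 11 min; less 30 min break → 9 h 41 min
Wed: 11:12 AM–7:33 PM = 8 h 21 min; less 30 min break → 7 h 51 min
Thu: 6:14 AM–5:00 PM = 10 h 46 min; less 30 min break → 10 h 16 min
Fri: 5:27 AM–4:06 PM = 10 h 39 min; less 30 min break → 10 h 9 min
Sat: 5:15 AM–2:21 PM = 9 h 6 min; less 30 min break → 8 h 36 min
Total worked: 57 h 5 min = 3425 min.
Regular 44 h 0 min = 2640 min at €43.50/h; overtime 13 h 5 min = 785 min at €87.00/h.
Pay = (2640 × €43.50 + 785 × €87.00) ÷ 60 = €3052.25.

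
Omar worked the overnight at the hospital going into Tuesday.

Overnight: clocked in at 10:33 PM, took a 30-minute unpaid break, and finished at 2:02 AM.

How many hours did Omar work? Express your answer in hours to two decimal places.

Overnight: 10:33 PM → midnight = 1 h 27 min; midnight → 2:02 AM = 2 h 2 min; span 3 h 29 min; less 30 min break → 2 h 59 min

2.98 hours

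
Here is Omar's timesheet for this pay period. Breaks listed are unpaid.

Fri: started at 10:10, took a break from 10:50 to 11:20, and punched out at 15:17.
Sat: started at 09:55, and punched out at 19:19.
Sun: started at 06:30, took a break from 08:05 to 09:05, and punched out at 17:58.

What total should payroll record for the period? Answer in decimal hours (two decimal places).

24.48 hours

Fri: 10:10–15:17 = 5 h 7 min; less 30 min break → 4 h 37 min
Sat: 09:55–19:19 = 9 h 24 min
Sun: 06:30–17:58 = 11 h 28 min; less 60 min break → 10 h 28 min
Total: 4 h 37 min + 9 h 24 min + 10 h 28 min = 24 h 29 min.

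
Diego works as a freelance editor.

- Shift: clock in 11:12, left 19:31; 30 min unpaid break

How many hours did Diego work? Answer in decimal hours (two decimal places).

Shift: 11:12–19:31 = 8 h 19 min; less 30 min break → 7 h 49 min

7.82 hours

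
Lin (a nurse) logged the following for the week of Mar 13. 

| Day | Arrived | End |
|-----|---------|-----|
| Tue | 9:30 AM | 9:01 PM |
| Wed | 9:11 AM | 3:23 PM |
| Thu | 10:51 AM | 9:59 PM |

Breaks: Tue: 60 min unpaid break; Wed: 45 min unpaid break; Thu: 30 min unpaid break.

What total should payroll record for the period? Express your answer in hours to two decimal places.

26.60 hours

Tue: 9:30 AM–9:01 PM = 11 h 31 min; less 60 min break → 10 h 31 min
Wed: 9:11 AM–3:23 PM = 6 h 12 min; less 45 min break → 5 h 27 min
Thu: 10:51 AM–9:59 PM = 11 h 8 min; less 30 min break → 10 h 38 min
Total: 10 h 31 min + 5 h 27 min + 10 h 38 min = 26 h 36 min.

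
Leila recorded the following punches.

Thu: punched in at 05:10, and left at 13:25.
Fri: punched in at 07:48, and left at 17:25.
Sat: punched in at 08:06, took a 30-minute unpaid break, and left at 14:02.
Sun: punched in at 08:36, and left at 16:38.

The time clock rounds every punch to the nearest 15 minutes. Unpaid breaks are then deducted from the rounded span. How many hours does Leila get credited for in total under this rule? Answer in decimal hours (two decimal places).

Thu: in 05:10→05:15, out 13:25→13:30; 8 h 15 min
Fri: in 07:48→07:45, out 17:25→17:30; 9 h 45 min
Sat: in 08:06→08:00, out 14:02→14:00; 6 h 0 min − 30 min = 5 h 30 min
Sun: in 08:36→08:30, out 16:38→16:45; 8 h 15 min
Total credited: 31 h 45 min.

31.75 hours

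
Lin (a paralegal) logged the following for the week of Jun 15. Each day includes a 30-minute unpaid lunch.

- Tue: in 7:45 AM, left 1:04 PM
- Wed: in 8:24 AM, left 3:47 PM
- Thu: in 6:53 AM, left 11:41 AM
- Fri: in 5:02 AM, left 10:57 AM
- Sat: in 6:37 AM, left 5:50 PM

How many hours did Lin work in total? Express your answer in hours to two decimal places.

Tue: 7:45 AM–1:04 PM = 5 h 19 min; less 30 min break → 4 h 49 min
Wed: 8:24 AM–3:47 PM = 7 h 23 min; less 30 min break → 6 h 53 min
Thu: 6:53 AM–11:41 AM = 4 h 48 min; less 30 min break → 4 h 18 min
Fri: 5:02 AM–10:57 AM = 5 h 55 min; less 30 min break → 5 h 25 min
Sat: 6:37 AM–5:50 PM = 11 h 13 min; less 30 min break → 10 h 43 min
Total: 4 h 49 min + 6 h 53 min + 4 h 18 min + 5 h 25 min + 10 h 43 min = 32 h 8 min.

32.13 hours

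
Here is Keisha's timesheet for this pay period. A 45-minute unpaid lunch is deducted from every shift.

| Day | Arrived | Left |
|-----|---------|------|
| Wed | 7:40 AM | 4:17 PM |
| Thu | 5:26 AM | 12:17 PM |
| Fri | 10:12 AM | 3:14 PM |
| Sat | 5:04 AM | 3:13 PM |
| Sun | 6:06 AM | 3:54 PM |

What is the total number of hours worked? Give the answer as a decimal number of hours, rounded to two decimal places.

Wed: 7:40 AM–4:17 PM = 8 h 37 min; less 45 min break → 7 h 52 min
Thu: 5:26 AM–12:17 PM = 6 h 51 min; less 45 min break → 6 h 6 min
Fri: 10:12 AM–3:14 PM = 5 h 2 min; less 45 min break → 4 h 17 min
Sat: 5:04 AM–3:13 PM = 10 h 9 min; less 45 min break → 9 h 24 min
Sun: 6:06 AM–3:54 PM = 9 h 48 min; less 45 min break → 9 h 3 min
Total: 7 h 52 min + 6 h 6 min + 4 h 17 min + 9 h 24 min + 9 h 3 min = 36 h 42 min.

36.70 hours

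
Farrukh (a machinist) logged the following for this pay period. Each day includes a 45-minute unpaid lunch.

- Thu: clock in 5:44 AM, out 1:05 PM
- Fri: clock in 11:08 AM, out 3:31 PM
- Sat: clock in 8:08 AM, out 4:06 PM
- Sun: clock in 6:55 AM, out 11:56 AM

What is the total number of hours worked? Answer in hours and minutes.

21 h 43 min

Thu: 5:44 AM–1:05 PM = 7 h 21 min; less 45 min break → 6 h 36 min
Fri: 11:08 AM–3:31 PM = 4 h 23 min; less 45 min break → 3 h 38 min
Sat: 8:08 AM–4:06 PM = 7 h 58 min; less 45 min break → 7 h 13 min
Sun: 6:55 AM–11:56 AM = 5 h 1 min; less 45 min break → 4 h 16 min
Total: 6 h 36 min + 3 h 38 min + 7 h 13 min + 4 h 16 min = 21 h 43 min.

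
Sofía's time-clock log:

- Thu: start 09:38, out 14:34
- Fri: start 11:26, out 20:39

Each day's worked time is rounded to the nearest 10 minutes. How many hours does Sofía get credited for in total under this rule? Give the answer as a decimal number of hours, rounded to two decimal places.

Thu: 09:38–14:34 = 4 h 56 min → rounds to 5 h 0 min
Fri: 11:26–20:39 = 9 h 13 min → rounds to 9 h 10 min
Total credited: 14 h 10 min.

14.17 hours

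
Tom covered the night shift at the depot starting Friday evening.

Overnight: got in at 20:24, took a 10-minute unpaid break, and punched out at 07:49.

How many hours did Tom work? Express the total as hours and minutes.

Overnight: 20:24 → midnight = 3 h 36 min; midnight → 07:49 = 7 h 49 min; span 11 h 25 min; less 10 min break → 11 h 15 min

11 h 15 min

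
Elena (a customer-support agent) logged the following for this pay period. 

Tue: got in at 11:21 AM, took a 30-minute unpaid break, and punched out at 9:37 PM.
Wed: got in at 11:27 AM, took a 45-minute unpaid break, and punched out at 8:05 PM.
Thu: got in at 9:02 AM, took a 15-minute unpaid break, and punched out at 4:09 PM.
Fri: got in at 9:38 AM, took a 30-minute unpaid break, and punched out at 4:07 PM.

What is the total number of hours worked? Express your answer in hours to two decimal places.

Tue: 11:21 AM–9:37 PM = 10 h 16 min; less 30 min break → 9 h 46 min
Wed: 11:27 AM–8:05 PM = 8 h 38 min; less 45 min break → 7 h 53 min
Thu: 9:02 AM–4:09 PM = 7 h 7 min; less 15 min break → 6 h 52 min
Fri: 9:38 AM–4:07 PM = 6 h 29 min; less 30 min break → 5 h 59 min
Total: 9 h 46 min + 7 h 53 min + 6 h 52 min + 5 h 59 min = 30 h 30 min.

30.50 hours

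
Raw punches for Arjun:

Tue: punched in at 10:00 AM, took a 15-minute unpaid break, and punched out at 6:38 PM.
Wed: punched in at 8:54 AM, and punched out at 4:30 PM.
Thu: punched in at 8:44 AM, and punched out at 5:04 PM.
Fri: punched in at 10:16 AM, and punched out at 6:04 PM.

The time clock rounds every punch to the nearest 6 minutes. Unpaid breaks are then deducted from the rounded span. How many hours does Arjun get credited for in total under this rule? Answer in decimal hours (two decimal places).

32.15 hours

Tue: in 10:00 AM→10:00 AM, out 6:38 PM→6:36 PM; 8 h 36 min − 15 min = 8 h 21 min
Wed: in 8:54 AM→8:54 AM, out 4:30 PM→4:30 PM; 7 h 36 min
Thu: in 8:44 AM→8:42 AM, out 5:04 PM→5:06 PM; 8 h 24 min
Fri: in 10:16 AM→10:18 AM, out 6:04 PM→6:06 PM; 7 h 48 min
Total credited: 32 h 9 min.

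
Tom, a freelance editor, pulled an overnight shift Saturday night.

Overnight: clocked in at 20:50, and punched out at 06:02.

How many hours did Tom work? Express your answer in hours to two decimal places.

9.20 hours

Overnight: 20:50 → midnight = 3 h 10 min; midnight → 06:02 = 6 h 2 min; span 9 h 12 min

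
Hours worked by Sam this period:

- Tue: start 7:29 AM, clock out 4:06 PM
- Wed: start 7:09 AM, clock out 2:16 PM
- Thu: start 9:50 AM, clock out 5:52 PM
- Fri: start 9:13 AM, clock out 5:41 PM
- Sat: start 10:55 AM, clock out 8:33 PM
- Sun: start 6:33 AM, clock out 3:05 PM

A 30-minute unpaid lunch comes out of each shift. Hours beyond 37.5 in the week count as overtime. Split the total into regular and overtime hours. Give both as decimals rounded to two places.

Tue: 7:29 AM–4:06 PM = 8 h 37 min; less 30 min break → 8 h 7 min
Wed: 7:09 AM–2:16 PM = 7 h 7 min; less 30 min break → 6 h 37 min
Thu: 9:50 AM–5:52 PM = 8 h 2 min; less 30 min break → 7 h 32 min
Fri: 9:13 AM–5:41 PM = 8 h 28 min; less 30 min break → 7 h 58 min
Sat: 10:55 AM–8:33 PM = 9 h 38 min; less 30 min break → 9 h 8 min
Sun: 6:33 AM–3:05 PM = 8 h 32 min; less 30 min break → 8 h 2 min
Total worked: 47 h 24 min = 47.40 h.
Threshold 37.5 h → overtime 9 h 54 min, regular 37 h 30 min.

Regular 37.50 hours, overtime 9.90 hours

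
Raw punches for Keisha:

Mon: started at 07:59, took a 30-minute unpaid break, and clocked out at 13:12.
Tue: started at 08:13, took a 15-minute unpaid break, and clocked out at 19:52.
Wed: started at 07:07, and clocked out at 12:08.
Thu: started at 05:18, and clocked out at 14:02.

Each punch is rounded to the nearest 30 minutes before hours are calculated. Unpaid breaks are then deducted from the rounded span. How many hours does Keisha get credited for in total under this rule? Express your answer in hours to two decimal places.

29.75 hours

Mon: in 07:59→08:00, out 13:12→13:00; 5 h 0 min − 30 min = 4 h 30 min
Tue: in 08:13→08:00, out 19:52→20:00; 12 h 0 min − 15 min = 11 h 45 min
Wed: in 07:07→07:00, out 12:08→12:00; 5 h 0 min
Thu: in 05:18→05:30, out 14:02→14:00; 8 h 30 min
Total credited: 29 h 45 min.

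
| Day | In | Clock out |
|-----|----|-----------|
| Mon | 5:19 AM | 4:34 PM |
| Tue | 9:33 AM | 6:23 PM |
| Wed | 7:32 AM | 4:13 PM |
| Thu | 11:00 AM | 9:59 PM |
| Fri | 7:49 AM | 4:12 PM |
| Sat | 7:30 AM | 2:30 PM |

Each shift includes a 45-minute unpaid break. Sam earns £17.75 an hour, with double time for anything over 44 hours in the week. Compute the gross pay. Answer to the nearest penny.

£1016.48

Mon: 5:19 AM–4:34 PM = 11 h 15 min; less 45 min break → 10 h 30 min
Tue: 9:33 AM–6:23 PM = 8 h 50 min; less 45 min break → 8 h 5 min
Wed: 7:32 AM–4:13 PM = 8 h 41 min; less 45 min break → 7 h 56 min
Thu: 11:00 AM–9:59 PM = 10 h 59 min; less 45 min break → 10 h 14 min
Fri: 7:49 AM–4:12 PM = 8 h 23 min; less 45 min break → 7 h 38 min
Sat: 7:30 AM–2:30 PM = 7 h 0 min; less 45 min break → 6 h 15 min
Total worked: 50 h 38 min = 3038 min.
Regular 44 h 0 min = 2640 min at £17.75/h; overtime 6 h 38 min = 398 min at £35.50/h.
Pay = (2640 × £17.75 + 398 × £35.50) ÷ 60 = £1016.48.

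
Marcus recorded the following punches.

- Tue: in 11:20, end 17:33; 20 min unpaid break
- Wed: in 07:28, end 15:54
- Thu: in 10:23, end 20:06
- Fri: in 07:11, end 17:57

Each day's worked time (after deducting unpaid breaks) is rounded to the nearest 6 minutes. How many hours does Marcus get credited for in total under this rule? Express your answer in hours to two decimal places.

34.80 hours

Tue: 11:20–17:33 = 6 h 13 min − 20 min = 5 h 53 min → rounds to 5 h 54 min
Wed: 07:28–15:54 = 8 h 26 min → rounds to 8 h 24 min
Thu: 10:23–20:06 = 9 h 43 min → rounds to 9 h 42 min
Fri: 07:11–17:57 = 10 h 46 min → rounds to 10 h 48 min
Total credited: 34 h 48 min.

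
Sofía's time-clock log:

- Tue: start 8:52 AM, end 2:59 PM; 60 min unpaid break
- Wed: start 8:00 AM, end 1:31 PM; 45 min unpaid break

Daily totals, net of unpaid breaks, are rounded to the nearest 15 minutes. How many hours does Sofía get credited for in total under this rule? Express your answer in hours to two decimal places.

9.75 hours

Tue: 8:52 AM–2:59 PM = 6 h 7 min − 60 min = 5 h 7 min → rounds to 5 h 0 min
Wed: 8:00 AM–1:31 PM = 5 h 31 min − 45 min = 4 h 46 min → rounds to 4 h 45 min
Total credited: 9 h 45 min.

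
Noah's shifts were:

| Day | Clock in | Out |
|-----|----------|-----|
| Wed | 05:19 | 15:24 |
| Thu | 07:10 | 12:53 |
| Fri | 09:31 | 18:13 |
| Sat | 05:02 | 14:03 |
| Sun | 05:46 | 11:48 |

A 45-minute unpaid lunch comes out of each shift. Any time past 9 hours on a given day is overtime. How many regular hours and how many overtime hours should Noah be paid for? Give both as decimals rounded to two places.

Regular 35.47 hours, overtime 0.33 hours

Wed: 05:19–15:24 = 10 h 5 min; less 45 min break → 9 h 20 min
Thu: 07:10–12:53 = 5 h 43 min; less 45 min break → 4 h 58 min
Fri: 09:31–18:13 = 8 h 42 min; less 45 min break → 7 h 57 min
Sat: 05:02–14:03 = 9 h 1 min; less 45 min break → 8 h 16 min
Sun: 05:46–11:48 = 6 h 2 min; less 45 min break → 5 h 17 min
Wed reg 9 h 0 min / OT 0 h 20 min; Thu reg 4 h 58 min / OT 0 h 0 min; Fri reg 7 h 57 min / OT 0 h 0 min; Sat reg 8 h 16 min / OT 0 h 0 min; Sun reg 5 h 17 min / OT 0 h 0 min.
Totals: regular 35 h 28 min, overtime 0 h 20 min.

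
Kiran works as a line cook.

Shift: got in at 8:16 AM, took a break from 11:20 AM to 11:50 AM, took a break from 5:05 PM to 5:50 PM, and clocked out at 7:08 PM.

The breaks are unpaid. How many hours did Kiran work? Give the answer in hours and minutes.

9 h 37 min

Shift: 8:16 AM–7:08 PM = 10 h 52 min; less 75 min break → 9 h 37 min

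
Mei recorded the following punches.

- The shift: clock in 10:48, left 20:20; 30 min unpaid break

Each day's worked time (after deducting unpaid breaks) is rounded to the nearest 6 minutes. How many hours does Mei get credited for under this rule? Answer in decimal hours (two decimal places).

The shift: 10:48–20:20 = 9 h 32 min − 30 min = 9 h 2 min → rounds to 9 h 0 min

9.00 hours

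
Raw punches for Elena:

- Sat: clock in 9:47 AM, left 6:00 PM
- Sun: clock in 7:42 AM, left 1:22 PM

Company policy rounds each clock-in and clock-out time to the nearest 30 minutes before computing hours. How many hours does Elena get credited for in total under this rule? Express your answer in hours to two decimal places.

14.00 hours

Sat: in 9:47 AM→10:00 AM, out 6:00 PM→6:00 PM; 8 h 0 min
Sun: in 7:42 AM→7:30 AM, out 1:22 PM→1:30 PM; 6 h 0 min
Total credited: 14 h 0 min.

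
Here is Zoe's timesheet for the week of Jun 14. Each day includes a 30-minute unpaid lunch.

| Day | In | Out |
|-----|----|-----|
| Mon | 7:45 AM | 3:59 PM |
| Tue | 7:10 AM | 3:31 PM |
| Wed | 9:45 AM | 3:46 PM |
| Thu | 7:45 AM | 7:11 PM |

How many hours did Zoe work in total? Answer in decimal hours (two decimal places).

Mon: 7:45 AM–3:59 PM = 8 h 14 min; less 30 min break → 7 h 44 min
Tue: 7:10 AM–3:31 PM = 8 h 21 min; less 30 min break → 7 h 51 min
Wed: 9:45 AM–3:46 PM = 6 h 1 min; less 30 min break → 5 h 31 min
Thu: 7:45 AM–7:11 PM = 11 h 26 min; less 30 min break → 10 h 56 min
Total: 7 h 44 min + 7 h 51 min + 5 h 31 min + 10 h 56 min = 32 h 2 min.

32.03 hours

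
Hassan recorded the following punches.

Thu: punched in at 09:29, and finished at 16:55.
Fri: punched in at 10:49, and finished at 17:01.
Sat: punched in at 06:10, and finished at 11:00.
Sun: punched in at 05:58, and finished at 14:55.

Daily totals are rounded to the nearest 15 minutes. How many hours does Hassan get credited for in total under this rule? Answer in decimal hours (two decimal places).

27.50 hours

Thu: 09:29–16:55 = 7 h 26 min → rounds to 7 h 30 min
Fri: 10:49–17:01 = 6 h 12 min → rounds to 6 h 15 min
Sat: 06:10–11:00 = 4 h 50 min → rounds to 4 h 45 min
Sun: 05:58–14:55 = 8 h 57 min → rounds to 9 h 0 min
Total credited: 27 h 30 min.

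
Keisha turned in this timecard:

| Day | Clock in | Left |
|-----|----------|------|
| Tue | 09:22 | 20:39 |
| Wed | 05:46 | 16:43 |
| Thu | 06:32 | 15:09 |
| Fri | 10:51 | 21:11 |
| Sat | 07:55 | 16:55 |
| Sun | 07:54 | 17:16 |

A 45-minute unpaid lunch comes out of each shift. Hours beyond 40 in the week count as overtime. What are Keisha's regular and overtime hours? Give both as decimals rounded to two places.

Regular 40.00 hours, overtime 15.05 hours

Tue: 09:22–20:39 = 11 h 17 min; less 45 min break → 10 h 32 min
Wed: 05:46–16:43 = 10 h 57 min; less 45 min break → 10 h 12 min
Thu: 06:32–15:09 = 8 h 37 min; less 45 min break → 7 h 52 min
Fri: 10:51–21:11 = 10 h 20 min; less 45 min break → 9 h 35 min
Sat: 07:55–16:55 = 9 h 0 min; less 45 min break → 8 h 15 min
Sun: 07:54–17:16 = 9 h 22 min; less 45 min break → 8 h 37 min
Total worked: 55 h 3 min = 55.05 h.
Threshold 40 h → overtime 15 h 3 min, regular 40 h 0 min.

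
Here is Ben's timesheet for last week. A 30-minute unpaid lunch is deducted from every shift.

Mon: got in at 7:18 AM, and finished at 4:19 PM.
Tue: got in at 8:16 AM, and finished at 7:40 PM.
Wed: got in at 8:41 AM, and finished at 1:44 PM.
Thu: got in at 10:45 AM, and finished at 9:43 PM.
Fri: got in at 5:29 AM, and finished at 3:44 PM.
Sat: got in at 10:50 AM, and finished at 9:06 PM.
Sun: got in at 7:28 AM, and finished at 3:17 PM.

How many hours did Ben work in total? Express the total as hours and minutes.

61 h 16 min

Mon: 7:18 AM–4:19 PM = 9 h 1 min; less 30 min break → 8 h 31 min
Tue: 8:16 AM–7:40 PM = 11 h 24 min; less 30 min break → 10 h 54 min
Wed: 8:41 AM–1:44 PM = 5 h 3 min; less 30 min break → 4 h 33 min
Thu: 10:45 AM–9:43 PM = 10 h 58 min; less 30 min break → 10 h 28 min
Fri: 5:29 AM–3:44 PM = 10 h 15 min; less 30 min break → 9 h 45 min
Sat: 10:50 AM–9:06 PM = 10 h 16 min; less 30 min break → 9 h 46 min
Sun: 7:28 AM–3:17 PM = 7 h 49 min; less 30 min break → 7 h 19 min
Total: 8 h 31 min + 10 h 54 min + 4 h 33 min + 10 h 28 min + 9 h 45 min + 9 h 46 min + 7 h 19 min = 61 h 16 min.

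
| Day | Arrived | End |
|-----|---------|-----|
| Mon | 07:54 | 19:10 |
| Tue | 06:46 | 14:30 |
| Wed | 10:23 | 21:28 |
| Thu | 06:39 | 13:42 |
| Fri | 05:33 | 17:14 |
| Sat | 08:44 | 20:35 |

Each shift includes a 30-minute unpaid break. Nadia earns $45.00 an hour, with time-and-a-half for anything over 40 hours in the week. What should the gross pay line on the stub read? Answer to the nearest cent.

Mon: 07:54–19:10 = 11 h 16 min; less 30 min break → 10 h 46 min
Tue: 06:46–14:30 = 7 h 44 min; less 30 min break → 7 h 14 min
Wed: 10:23–21:28 = 11 h 5 min; less 30 min break → 10 h 35 min
Thu: 06:39–13:42 = 7 h 3 min; less 30 min break → 6 h 33 min
Fri: 05:33–17:14 = 11 h 41 min; less 30 min break → 11 h 11 min
Sat: 08:44–20:35 = 11 h 51 min; less 30 min break → 11 h 21 min
Total worked: 57 h 40 min = 3460 min.
Regular 40 h 0 min = 2400 min at $45.00/h; overtime 17 h 40 min = 1060 min at $67.50/h.
Pay = (2400 × $45.00 + 1060 × $67.50) ÷ 60 = $2992.50.

$2992.50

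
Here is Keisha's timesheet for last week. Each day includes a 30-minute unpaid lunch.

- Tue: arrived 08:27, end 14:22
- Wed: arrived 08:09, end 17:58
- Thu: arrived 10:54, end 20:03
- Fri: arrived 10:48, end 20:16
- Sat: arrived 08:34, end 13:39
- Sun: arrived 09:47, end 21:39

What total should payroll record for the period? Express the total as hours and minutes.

48 h 18 min

Tue: 08:27–14:22 = 5 h 55 min; less 30 min break → 5 h 25 min
Wed: 08:09–17:58 = 9 h 49 min; less 30 min break → 9 h 19 min
Thu: 10:54–20:03 = 9 h 9 min; less 30 min break → 8 h 39 min
Fri: 10:48–20:16 = 9 h 28 min; less 30 min break → 8 h 58 min
Sat: 08:34–13:39 = 5 h 5 min; less 30 min break → 4 h 35 min
Sun: 09:47–21:39 = 11 h 52 min; less 30 min break → 11 h 22 min
Total: 5 h 25 min + 9 h 19 min + 8 h 39 min + 8 h 58 min + 4 h 35 min + 11 h 22 min = 48 h 18 min.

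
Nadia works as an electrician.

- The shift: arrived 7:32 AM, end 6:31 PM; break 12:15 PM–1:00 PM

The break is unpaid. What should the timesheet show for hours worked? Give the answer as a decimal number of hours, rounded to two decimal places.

The shift: 7:32 AM–6:31 PM = 10 h 59 min; less 45 min break → 10 h 14 min

10.23 hours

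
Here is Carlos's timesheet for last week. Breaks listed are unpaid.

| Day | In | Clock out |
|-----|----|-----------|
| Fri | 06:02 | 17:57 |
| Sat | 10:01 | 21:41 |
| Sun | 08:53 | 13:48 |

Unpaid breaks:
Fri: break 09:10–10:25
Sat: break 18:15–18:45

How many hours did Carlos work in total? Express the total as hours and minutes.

Fri: 06:02–17:57 = 11 h 55 min; less 75 min break → 10 h 40 min
Sat: 10:01–21:41 = 11 h 40 min; less 30 min break → 11 h 10 min
Sun: 08:53–13:48 = 4 h 55 min
Total: 10 h 40 min + 11 h 10 min + 4 h 55 min = 26 h 45 min.

26 h 45 min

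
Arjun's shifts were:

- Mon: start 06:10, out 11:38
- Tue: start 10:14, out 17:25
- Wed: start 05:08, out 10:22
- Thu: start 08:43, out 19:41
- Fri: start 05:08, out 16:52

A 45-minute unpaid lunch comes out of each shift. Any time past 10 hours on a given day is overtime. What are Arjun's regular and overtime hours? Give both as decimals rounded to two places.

Regular 35.63 hours, overtime 1.20 hours

Mon: 06:10–11:38 = 5 h 28 min; less 45 min break → 4 h 43 min
Tue: 10:14–17:25 = 7 h 11 min; less 45 min break → 6 h 26 min
Wed: 05:08–10:22 = 5 h 14 min; less 45 min break → 4 h 29 min
Thu: 08:43–19:41 = 10 h 58 min; less 45 min break → 10 h 13 min
Fri: 05:08–16:52 = 11 h 44 min; less 45 min break → 10 h 59 min
Mon reg 4 h 43 min / OT 0 h 0 min; Tue reg 6 h 26 min / OT 0 h 0 min; Wed reg 4 h 29 min / OT 0 h 0 min; Thu reg 10 h 0 min / OT 0 h 13 min; Fri reg 10 h 0 min / OT 0 h 59 min.
Totals: regular 35 h 38 min, overtime 1 h 12 min.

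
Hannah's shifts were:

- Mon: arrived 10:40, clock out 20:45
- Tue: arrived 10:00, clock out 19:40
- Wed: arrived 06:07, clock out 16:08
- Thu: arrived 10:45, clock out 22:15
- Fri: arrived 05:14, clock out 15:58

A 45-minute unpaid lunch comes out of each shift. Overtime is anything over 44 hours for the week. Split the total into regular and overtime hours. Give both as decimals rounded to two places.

Mon: 10:40–20:45 = 10 h 5 min; less 45 min break → 9 h 20 min
Tue: 10:00–19:40 = 9 h 40 min; less 45 min break → 8 h 55 min
Wed: 06:07–16:08 = 10 h 1 min; less 45 min break → 9 h 16 min
Thu: 10:45–22:15 = 11 h 30 min; less 45 min break → 10 h 45 min
Fri: 05:14–15:58 = 10 h 44 min; less 45 min break → 9 h 59 min
Total worked: 48 h 15 min = 48.25 h.
Threshold 44 h → overtime 4 h 15 min, regular 44 h 0 min.

Regular 44.00 hours, overtime 4.25 hours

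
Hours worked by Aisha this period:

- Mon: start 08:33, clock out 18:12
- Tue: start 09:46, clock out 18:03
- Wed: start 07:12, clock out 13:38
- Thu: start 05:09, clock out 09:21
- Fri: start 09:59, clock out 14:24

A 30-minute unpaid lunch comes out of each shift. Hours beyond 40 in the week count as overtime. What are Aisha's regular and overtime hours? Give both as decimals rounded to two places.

Mon: 08:33–18:12 = 9 h 39 min; less 30 min break → 9 h 9 min
Tue: 09:46–18:03 = 8 h 17 min; less 30 min break → 7 h 47 min
Wed: 07:12–13:38 = 6 h 26 min; less 30 min break → 5 h 56 min
Thu: 05:09–09:21 = 4 h 12 min; less 30 min break → 3 h 42 min
Fri: 09:59–14:24 = 4 h 25 min; less 30 min break → 3 h 55 min
Total worked: 30 h 29 min = 30.48 h.
Threshold 40 h → overtime 0 h 0 min, regular 30 h 29 min.

Regular 30.48 hours, overtime 0.00 hours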